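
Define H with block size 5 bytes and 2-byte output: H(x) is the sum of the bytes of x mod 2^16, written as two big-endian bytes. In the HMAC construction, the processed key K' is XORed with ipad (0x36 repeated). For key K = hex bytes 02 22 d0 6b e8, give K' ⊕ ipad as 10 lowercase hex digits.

Key hex bytes 02 22 d0 6b e8 is exactly B = 5 bytes: K' = 02 22 d0 6b e8.
XOR each byte with 0x36: 02⊕36=34, 22⊕36=14, d0⊕36=e6, 6b⊕36=5d, e8⊕36=de.

3414e65dde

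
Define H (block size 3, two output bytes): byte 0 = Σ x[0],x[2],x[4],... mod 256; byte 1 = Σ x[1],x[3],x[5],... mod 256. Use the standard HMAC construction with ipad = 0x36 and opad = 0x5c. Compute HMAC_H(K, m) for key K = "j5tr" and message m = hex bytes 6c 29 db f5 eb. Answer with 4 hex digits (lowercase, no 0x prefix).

Key "j5tr" = 6a 35 74 72 is 4 bytes > B = 3, so hash it first: H(key) = de a7, then zero-pad to 3 bytes: K' = de a7 00.
K' ⊕ ipad = e8 91 36.  K' ⊕ opad = 82 fb 5c.
Inner input = (K'⊕ipad) ∥ m = e8 91 36 ∥ 6c 29 db f5 eb.
Inner hash: even-index sum = 572 mod 256 = 60; odd-index sum = 707 mod 256 = 195 → 3c c3.
Outer input = (K'⊕opad) ∥ inner = 82 fb 5c ∥ 3c c3.
Outer hash (tag): even-index sum = 417 mod 256 = 161; odd-index sum = 311 mod 256 = 55 → a1 37.

a137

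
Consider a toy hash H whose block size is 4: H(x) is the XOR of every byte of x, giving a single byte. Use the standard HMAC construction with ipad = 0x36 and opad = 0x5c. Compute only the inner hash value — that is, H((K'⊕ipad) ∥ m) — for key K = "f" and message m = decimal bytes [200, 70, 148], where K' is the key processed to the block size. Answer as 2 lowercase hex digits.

7c

Key "f" = 66 is 1 byte ≤ B = 4; zero-pad to 4 bytes: K' = 66 00 00 00.
K' ⊕ ipad = 50 36 36 36.
Inner input = 50 36 36 36 ∥ c8 46 94.
Inner hash: XOR 50⊕36⊕36⊕36⊕c8⊕46⊕94 = 7c.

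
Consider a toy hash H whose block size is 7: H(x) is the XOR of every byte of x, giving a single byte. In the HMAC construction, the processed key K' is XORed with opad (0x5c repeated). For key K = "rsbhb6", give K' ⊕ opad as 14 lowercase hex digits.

Key "rsbhb6" = 72 73 62 68 62 36 is 6 bytes ≤ B = 7; zero-pad to 7 bytes: K' = 72 73 62 68 62 36 00.
XOR each byte with 0x5c: 72⊕5c=2e, 73⊕5c=2f, 62⊕5c=3e, 68⊕5c=34, 62⊕5c=3e, 36⊕5c=6a, 00⊕5c=5c.

2e2f3e343e6a5c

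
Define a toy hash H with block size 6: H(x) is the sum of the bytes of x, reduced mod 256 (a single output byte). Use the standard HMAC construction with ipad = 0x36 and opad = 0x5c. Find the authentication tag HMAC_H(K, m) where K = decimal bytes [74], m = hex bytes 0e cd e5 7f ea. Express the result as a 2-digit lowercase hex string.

Key decimal bytes [74] = 4a is 1 byte ≤ B = 6; zero-pad to 6 bytes: K' = 4a 00 00 00 00 00.
K' ⊕ ipad = 7c 36 36 36 36 36.  K' ⊕ opad = 16 5c 5c 5c 5c 5c.
Inner input = (K'⊕ipad) ∥ m = 7c 36 36 36 36 36 ∥ 0e cd e5 7f ea.
Inner hash: sum = 124+54+54+54+54+54+14+205+229+127+234 = 1203; mod 256 = 179 → b3.
Outer input = (K'⊕opad) ∥ inner = 16 5c 5c 5c 5c 5c ∥ b3.
Outer hash (tag): sum = 22+92+92+92+92+92+179 = 661; mod 256 = 149 → 95.

95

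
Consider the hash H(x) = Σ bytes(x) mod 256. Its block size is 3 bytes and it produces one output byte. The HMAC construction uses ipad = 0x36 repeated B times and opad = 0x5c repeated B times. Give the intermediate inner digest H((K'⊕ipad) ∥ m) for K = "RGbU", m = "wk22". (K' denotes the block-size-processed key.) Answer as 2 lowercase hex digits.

18

Key "RGbU" = 52 47 62 55 is 4 bytes > B = 3, so hash it first: H(key) = 50, then zero-pad to 3 bytes: K' = 50 00 00.
K' ⊕ ipad = 66 36 36.
Inner input = 66 36 36 ∥ 77 6b 32 32.
Inner hash: sum = 102+54+54+119+107+50+50 = 536; mod 256 = 24 → 18.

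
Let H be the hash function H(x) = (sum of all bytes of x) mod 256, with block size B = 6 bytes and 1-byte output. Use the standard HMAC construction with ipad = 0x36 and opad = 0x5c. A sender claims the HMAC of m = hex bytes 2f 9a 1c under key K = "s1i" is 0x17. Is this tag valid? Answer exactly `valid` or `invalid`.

valid

Key "s1i" = 73 31 69 is 3 bytes ≤ B = 6; zero-pad to 6 bytes: K' = 73 31 69 00 00 00.
K' ⊕ ipad = 45 07 5f 36 36 36; K' ⊕ opad = 2f 6d 35 5c 5c 5c.
Inner hash: sum = 69+7+95+54+54+54+47+154+28 = 562; mod 256 = 50 → 32.
Outer hash (recomputed tag): sum = 47+109+53+92+92+92+50 = 535; mod 256 = 23 → 17.
Recomputed tag = 17; claimed = 17 → match.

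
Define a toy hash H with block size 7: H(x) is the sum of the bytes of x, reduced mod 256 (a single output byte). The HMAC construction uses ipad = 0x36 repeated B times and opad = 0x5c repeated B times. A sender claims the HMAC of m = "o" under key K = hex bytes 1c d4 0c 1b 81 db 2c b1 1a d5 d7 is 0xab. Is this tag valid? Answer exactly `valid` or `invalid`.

invalid

Key hex bytes 1c d4 0c 1b 81 db 2c b1 1a d5 d7 is 11 bytes > B = 7, so hash it first: H(key) = 16, then zero-pad to 7 bytes: K' = 16 00 00 00 00 00 00.
K' ⊕ ipad = 20 36 36 36 36 36 36; K' ⊕ opad = 4a 5c 5c 5c 5c 5c 5c.
Inner hash: sum = 32+54+54+54+54+54+54+111 = 467; mod 256 = 211 → d3.
Outer hash (recomputed tag): sum = 74+92+92+92+92+92+92+211 = 837; mod 256 = 69 → 45.
Recomputed tag = 45; claimed = ab → mismatch.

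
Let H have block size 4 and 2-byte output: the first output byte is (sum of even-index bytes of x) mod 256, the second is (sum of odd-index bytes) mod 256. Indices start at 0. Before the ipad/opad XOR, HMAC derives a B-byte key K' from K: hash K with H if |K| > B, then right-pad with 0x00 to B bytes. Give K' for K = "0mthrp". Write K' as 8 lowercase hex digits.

16450000

|K| = 6 > B = 4, so first hash the key.
H(K): even-index sum = 278 mod 256 = 22; odd-index sum = 325 mod 256 = 69 → 16 45.
Zero-pad H(K) = 16 45 to 4 bytes: K' = 16 45 00 00.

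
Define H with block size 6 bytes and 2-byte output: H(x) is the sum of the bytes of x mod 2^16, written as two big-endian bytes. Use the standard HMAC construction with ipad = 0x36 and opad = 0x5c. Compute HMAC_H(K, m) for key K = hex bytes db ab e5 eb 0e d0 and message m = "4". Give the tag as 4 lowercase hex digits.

045c

Key hex bytes db ab e5 eb 0e d0 is exactly B = 6 bytes: K' = db ab e5 eb 0e d0.
K' ⊕ ipad = ed 9d d3 dd 38 e6.  K' ⊕ opad = 87 f7 b9 b7 52 8c.
Inner input = (K'⊕ipad) ∥ m = ed 9d d3 dd 38 e6 ∥ 34.
Inner hash: sum = 237+157+211+221+56+230+52 = 1164 → 04 8c.
Outer input = (K'⊕opad) ∥ inner = 87 f7 b9 b7 52 8c ∥ 04 8c.
Outer hash (tag): sum = 135+247+185+183+82+140+4+140 = 1116 → 04 5c.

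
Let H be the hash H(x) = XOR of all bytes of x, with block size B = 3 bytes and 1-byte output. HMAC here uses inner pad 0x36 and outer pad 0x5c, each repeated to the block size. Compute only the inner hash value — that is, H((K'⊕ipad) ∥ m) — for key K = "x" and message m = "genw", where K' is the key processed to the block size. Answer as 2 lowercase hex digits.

55

Key "x" = 78 is 1 byte ≤ B = 3; zero-pad to 3 bytes: K' = 78 00 00.
K' ⊕ ipad = 4e 36 36.
Inner input = 4e 36 36 ∥ 67 65 6e 77.
Inner hash: XOR 4e⊕36⊕36⊕67⊕65⊕6e⊕77 = 55.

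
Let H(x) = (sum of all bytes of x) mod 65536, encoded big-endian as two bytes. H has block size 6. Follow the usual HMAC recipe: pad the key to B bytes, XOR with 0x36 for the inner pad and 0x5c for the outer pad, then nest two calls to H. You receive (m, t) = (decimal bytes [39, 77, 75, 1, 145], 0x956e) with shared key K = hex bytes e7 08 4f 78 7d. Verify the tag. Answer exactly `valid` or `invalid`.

Key hex bytes e7 08 4f 78 7d is 5 bytes ≤ B = 6; zero-pad to 6 bytes: K' = e7 08 4f 78 7d 00.
K' ⊕ ipad = d1 3e 79 4e 4b 36; K' ⊕ opad = bb 54 13 24 21 5c.
Inner hash: sum = 209+62+121+78+75+54+39+77+75+1+145 = 936 → 03 a8.
Outer hash (recomputed tag): sum = 187+84+19+36+33+92+3+168 = 622 → 02 6e.
Recomputed tag = 026e; claimed = 956e → mismatch.

invalid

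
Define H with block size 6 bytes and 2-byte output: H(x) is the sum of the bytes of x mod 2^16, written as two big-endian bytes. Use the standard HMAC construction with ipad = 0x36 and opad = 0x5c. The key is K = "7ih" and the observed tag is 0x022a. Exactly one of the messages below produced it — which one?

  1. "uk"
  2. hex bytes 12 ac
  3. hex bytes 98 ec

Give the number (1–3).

Key "7ih" = 37 69 68 is 3 bytes ≤ B = 6; zero-pad to 6 bytes: K' = 37 69 68 00 00 00.
K' ⊕ ipad = 01 5f 5e 36 36 36; K' ⊕ opad = 6b 35 34 5c 5c 5c.
m1: inner = H(01 5f 5e 36 36 36 75 6b) = 02 40; tag = H(6b 35 34 5c 5c 5c 02 40) = 022a ← matches
m2: inner = H(01 5f 5e 36 36 36 12 ac) = 02 1e; tag = H(6b 35 34 5c 5c 5c 02 1e) = 0208
m3: inner = H(01 5f 5e 36 36 36 98 ec) = 02 e4; tag = H(6b 35 34 5c 5c 5c 02 e4) = 02ce

1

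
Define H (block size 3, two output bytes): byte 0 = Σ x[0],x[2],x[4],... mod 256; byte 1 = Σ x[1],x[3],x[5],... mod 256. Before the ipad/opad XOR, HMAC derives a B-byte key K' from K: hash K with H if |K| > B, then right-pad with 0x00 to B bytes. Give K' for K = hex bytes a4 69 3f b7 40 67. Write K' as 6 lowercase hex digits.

|K| = 6 > B = 3, so first hash the key.
H(K): even-index sum = 291 mod 256 = 35; odd-index sum = 391 mod 256 = 135 → 23 87.
Zero-pad H(K) = 23 87 to 3 bytes: K' = 23 87 00.

238700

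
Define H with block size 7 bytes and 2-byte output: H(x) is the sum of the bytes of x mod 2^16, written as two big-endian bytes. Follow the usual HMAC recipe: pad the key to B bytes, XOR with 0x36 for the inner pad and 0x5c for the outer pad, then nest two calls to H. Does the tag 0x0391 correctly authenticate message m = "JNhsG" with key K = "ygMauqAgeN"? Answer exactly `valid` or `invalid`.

invalid

Key "ygMauqAgeN" = 79 67 4d 61 75 71 41 67 65 4e is 10 bytes > B = 7, so hash it first: H(key) = 03 cf, then zero-pad to 7 bytes: K' = 03 cf 00 00 00 00 00.
K' ⊕ ipad = 35 f9 36 36 36 36 36; K' ⊕ opad = 5f 93 5c 5c 5c 5c 5c.
Inner hash: sum = 53+249+54+54+54+54+54+74+78+104+115+71 = 1014 → 03 f6.
Outer hash (recomputed tag): sum = 95+147+92+92+92+92+92+3+246 = 951 → 03 b7.
Recomputed tag = 03b7; claimed = 0391 → mismatch.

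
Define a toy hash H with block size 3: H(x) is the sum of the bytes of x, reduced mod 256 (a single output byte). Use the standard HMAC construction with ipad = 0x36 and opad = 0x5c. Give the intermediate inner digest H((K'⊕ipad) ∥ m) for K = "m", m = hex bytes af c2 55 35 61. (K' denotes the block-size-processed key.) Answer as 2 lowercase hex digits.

Key "m" = 6d is 1 byte ≤ B = 3; zero-pad to 3 bytes: K' = 6d 00 00.
K' ⊕ ipad = 5b 36 36.
Inner input = 5b 36 36 ∥ af c2 55 35 61.
Inner hash: sum = 91+54+54+175+194+85+53+97 = 803; mod 256 = 35 → 23.

23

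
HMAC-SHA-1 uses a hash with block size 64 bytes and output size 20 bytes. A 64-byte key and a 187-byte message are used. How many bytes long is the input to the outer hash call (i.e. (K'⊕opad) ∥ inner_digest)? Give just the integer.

84

Key is 64 ≤ 64 bytes, zero-padded: |K'| = 64.
Outer input = (K'⊕opad) ∥ H(inner) → 64 + 20 = 84 bytes.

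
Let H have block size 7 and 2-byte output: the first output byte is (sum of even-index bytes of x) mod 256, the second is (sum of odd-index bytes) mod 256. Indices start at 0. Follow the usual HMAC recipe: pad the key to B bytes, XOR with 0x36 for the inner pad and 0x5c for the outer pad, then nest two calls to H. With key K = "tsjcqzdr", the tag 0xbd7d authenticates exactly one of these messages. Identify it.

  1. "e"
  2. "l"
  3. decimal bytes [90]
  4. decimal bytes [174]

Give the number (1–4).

3

Key "tsjcqzdr" = 74 73 6a 63 71 7a 64 72 is 8 bytes > B = 7, so hash it first: H(key) = b3 c2, then zero-pad to 7 bytes: K' = b3 c2 00 00 00 00 00.
K' ⊕ ipad = 85 f4 36 36 36 36 36; K' ⊕ opad = ef 9e 5c 5c 5c 5c 5c.
m1: inner = H(85 f4 36 36 36 36 36 65) = 27 c5; tag = H(ef 9e 5c 5c 5c 5c 5c 27 c5) = c87d
m2: inner = H(85 f4 36 36 36 36 36 6c) = 27 cc; tag = H(ef 9e 5c 5c 5c 5c 5c 27 cc) = cf7d
m3: inner = H(85 f4 36 36 36 36 36 5a) = 27 ba; tag = H(ef 9e 5c 5c 5c 5c 5c 27 ba) = bd7d ← matches
m4: inner = H(85 f4 36 36 36 36 36 ae) = 27 0e; tag = H(ef 9e 5c 5c 5c 5c 5c 27 0e) = 117d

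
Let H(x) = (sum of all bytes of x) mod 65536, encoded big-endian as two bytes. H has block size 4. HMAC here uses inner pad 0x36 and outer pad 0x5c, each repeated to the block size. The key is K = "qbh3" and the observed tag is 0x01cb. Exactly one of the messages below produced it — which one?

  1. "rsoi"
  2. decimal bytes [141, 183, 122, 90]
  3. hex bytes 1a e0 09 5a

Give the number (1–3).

1

Key "qbh3" = 71 62 68 33 is exactly B = 4 bytes: K' = 71 62 68 33.
K' ⊕ ipad = 47 54 5e 05; K' ⊕ opad = 2d 3e 34 6f.
m1: inner = H(47 54 5e 05 72 73 6f 69) = 02 bb; tag = H(2d 3e 34 6f 02 bb) = 01cb ← matches
m2: inner = H(47 54 5e 05 8d b7 7a 5a) = 03 16; tag = H(2d 3e 34 6f 03 16) = 0127
m3: inner = H(47 54 5e 05 1a e0 09 5a) = 02 5b; tag = H(2d 3e 34 6f 02 5b) = 016b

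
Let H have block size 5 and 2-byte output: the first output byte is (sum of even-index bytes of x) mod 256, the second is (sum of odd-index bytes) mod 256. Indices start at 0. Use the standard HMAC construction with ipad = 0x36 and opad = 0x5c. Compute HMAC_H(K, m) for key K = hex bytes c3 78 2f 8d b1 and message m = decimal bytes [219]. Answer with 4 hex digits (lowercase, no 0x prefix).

Key hex bytes c3 78 2f 8d b1 is exactly B = 5 bytes: K' = c3 78 2f 8d b1.
K' ⊕ ipad = f5 4e 19 bb 87.  K' ⊕ opad = 9f 24 73 d1 ed.
Inner input = (K'⊕ipad) ∥ m = f5 4e 19 bb 87 ∥ db.
Inner hash: even-index sum = 405 mod 256 = 149; odd-index sum = 484 mod 256 = 228 → 95 e4.
Outer input = (K'⊕opad) ∥ inner = 9f 24 73 d1 ed ∥ 95 e4.
Outer hash (tag): even-index sum = 739 mod 256 = 227; odd-index sum = 394 mod 256 = 138 → e3 8a.

e38a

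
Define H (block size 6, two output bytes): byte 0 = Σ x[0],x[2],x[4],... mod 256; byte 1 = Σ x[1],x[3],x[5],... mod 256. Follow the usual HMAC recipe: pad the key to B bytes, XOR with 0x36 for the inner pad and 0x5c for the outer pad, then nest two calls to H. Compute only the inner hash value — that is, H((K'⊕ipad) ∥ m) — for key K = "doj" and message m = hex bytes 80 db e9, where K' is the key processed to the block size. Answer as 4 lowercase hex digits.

4da0

Key "doj" = 64 6f 6a is 3 bytes ≤ B = 6; zero-pad to 6 bytes: K' = 64 6f 6a 00 00 00.
K' ⊕ ipad = 52 59 5c 36 36 36.
Inner input = 52 59 5c 36 36 36 ∥ 80 db e9.
Inner hash: even-index sum = 589 mod 256 = 77; odd-index sum = 416 mod 256 = 160 → 4d a0.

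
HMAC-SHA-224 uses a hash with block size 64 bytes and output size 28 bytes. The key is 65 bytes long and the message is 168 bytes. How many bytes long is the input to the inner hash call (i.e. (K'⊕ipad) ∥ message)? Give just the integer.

Key is 65 > 64 bytes, so it is hashed to 28 bytes then zero-padded to 64: |K'| = 64.
Inner input = (K'⊕ipad) ∥ m → 64 + 168 = 232 bytes.

232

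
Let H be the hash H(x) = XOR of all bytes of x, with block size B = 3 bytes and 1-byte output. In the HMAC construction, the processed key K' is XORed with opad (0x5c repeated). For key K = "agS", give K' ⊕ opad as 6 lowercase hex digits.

3d3b0f

Key "agS" = 61 67 53 is exactly B = 3 bytes: K' = 61 67 53.
XOR each byte with 0x5c: 61⊕5c=3d, 67⊕5c=3b, 53⊕5c=0f.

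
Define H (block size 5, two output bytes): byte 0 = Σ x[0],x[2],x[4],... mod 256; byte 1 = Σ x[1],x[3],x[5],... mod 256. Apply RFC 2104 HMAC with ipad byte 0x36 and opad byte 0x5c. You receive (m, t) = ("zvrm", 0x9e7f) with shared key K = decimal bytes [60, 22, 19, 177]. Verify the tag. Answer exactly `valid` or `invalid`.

valid

Key decimal bytes [60, 22, 19, 177] = 3c 16 13 b1 is 4 bytes ≤ B = 5; zero-pad to 5 bytes: K' = 3c 16 13 b1 00.
K' ⊕ ipad = 0a 20 25 87 36; K' ⊕ opad = 60 4a 4f ed 5c.
Inner hash: even-index sum = 328 mod 256 = 72; odd-index sum = 403 mod 256 = 147 → 48 93.
Outer hash (recomputed tag): even-index sum = 414 mod 256 = 158; odd-index sum = 383 mod 256 = 127 → 9e 7f.
Recomputed tag = 9e7f; claimed = 9e7f → match.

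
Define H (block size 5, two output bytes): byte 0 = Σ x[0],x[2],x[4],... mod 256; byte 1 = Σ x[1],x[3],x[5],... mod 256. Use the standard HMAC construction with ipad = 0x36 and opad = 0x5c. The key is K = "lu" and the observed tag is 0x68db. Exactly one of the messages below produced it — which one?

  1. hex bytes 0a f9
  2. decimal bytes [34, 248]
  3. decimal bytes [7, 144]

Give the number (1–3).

Key "lu" = 6c 75 is 2 bytes ≤ B = 5; zero-pad to 5 bytes: K' = 6c 75 00 00 00.
K' ⊕ ipad = 5a 43 36 36 36; K' ⊕ opad = 30 29 5c 5c 5c.
m1: inner = H(5a 43 36 36 36 0a f9) = bf 83; tag = H(30 29 5c 5c 5c bf 83) = 6b44
m2: inner = H(5a 43 36 36 36 22 f8) = be 9b; tag = H(30 29 5c 5c 5c be 9b) = 8343
m3: inner = H(5a 43 36 36 36 07 90) = 56 80; tag = H(30 29 5c 5c 5c 56 80) = 68db ← matches

3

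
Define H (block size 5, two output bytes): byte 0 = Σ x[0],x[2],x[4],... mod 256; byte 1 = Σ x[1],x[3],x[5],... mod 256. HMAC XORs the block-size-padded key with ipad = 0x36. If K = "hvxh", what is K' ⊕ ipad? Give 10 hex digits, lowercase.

Key "hvxh" = 68 76 78 68 is 4 bytes ≤ B = 5; zero-pad to 5 bytes: K' = 68 76 78 68 00.
XOR each byte with 0x36: 68⊕36=5e, 76⊕36=40, 78⊕36=4e, 68⊕36=5e, 00⊕36=36.

5e404e5e36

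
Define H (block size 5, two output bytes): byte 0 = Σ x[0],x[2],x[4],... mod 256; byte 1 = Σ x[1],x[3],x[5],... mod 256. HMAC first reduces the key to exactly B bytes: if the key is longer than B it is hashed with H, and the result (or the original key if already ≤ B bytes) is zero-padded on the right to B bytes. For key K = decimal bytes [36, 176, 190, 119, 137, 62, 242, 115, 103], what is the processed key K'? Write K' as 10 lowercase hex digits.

|K| = 9 > B = 5, so first hash the key.
H(K): even-index sum = 708 mod 256 = 196; odd-index sum = 472 mod 256 = 216 → c4 d8.
Zero-pad H(K) = c4 d8 to 5 bytes: K' = c4 d8 00 00 00.

c4d8000000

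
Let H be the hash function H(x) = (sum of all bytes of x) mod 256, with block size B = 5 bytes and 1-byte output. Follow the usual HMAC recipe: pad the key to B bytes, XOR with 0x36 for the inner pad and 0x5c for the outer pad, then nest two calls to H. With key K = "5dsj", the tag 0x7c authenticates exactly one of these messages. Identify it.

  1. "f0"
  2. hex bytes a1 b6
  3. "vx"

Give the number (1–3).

3

Key "5dsj" = 35 64 73 6a is 4 bytes ≤ B = 5; zero-pad to 5 bytes: K' = 35 64 73 6a 00.
K' ⊕ ipad = 03 52 45 5c 36; K' ⊕ opad = 69 38 2f 36 5c.
m1: inner = H(03 52 45 5c 36 66 30) = c2; tag = H(69 38 2f 36 5c c2) = 24
m2: inner = H(03 52 45 5c 36 a1 b6) = 83; tag = H(69 38 2f 36 5c 83) = e5
m3: inner = H(03 52 45 5c 36 76 78) = 1a; tag = H(69 38 2f 36 5c 1a) = 7c ← matches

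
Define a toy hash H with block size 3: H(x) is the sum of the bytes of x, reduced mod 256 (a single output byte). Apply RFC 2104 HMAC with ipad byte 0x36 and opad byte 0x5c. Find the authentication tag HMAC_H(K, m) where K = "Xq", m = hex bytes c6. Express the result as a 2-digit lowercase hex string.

3e

Key "Xq" = 58 71 is 2 bytes ≤ B = 3; zero-pad to 3 bytes: K' = 58 71 00.
K' ⊕ ipad = 6e 47 36.  K' ⊕ opad = 04 2d 5c.
Inner input = (K'⊕ipad) ∥ m = 6e 47 36 ∥ c6.
Inner hash: sum = 110+71+54+198 = 433; mod 256 = 177 → b1.
Outer input = (K'⊕opad) ∥ inner = 04 2d 5c ∥ b1.
Outer hash (tag): sum = 4+45+92+177 = 318; mod 256 = 62 → 3e.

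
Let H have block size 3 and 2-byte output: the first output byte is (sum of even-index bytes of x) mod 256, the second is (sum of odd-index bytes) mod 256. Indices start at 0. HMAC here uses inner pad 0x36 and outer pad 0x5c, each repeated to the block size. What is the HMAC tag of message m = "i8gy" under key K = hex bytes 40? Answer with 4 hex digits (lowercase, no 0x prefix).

Key hex bytes 40 is 1 byte ≤ B = 3; zero-pad to 3 bytes: K' = 40 00 00.
K' ⊕ ipad = 76 36 36.  K' ⊕ opad = 1c 5c 5c.
Inner input = (K'⊕ipad) ∥ m = 76 36 36 ∥ 69 38 67 79.
Inner hash: even-index sum = 349 mod 256 = 93; odd-index sum = 262 mod 256 = 6 → 5d 06.
Outer input = (K'⊕opad) ∥ inner = 1c 5c 5c ∥ 5d 06.
Outer hash (tag): even-index sum = 126 mod 256 = 126; odd-index sum = 185 mod 256 = 185 → 7e b9.

7eb9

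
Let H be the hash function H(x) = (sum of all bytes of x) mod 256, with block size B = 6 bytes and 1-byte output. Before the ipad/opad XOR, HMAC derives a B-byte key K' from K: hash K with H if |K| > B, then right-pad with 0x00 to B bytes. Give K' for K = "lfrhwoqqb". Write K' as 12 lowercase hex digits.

|K| = 9 > B = 6, so first hash the key.
H(K): sum = 108+102+114+104+119+111+113+113+98 = 982; mod 256 = 214 → d6.
Zero-pad H(K) = d6 to 6 bytes: K' = d6 00 00 00 00 00.

d60000000000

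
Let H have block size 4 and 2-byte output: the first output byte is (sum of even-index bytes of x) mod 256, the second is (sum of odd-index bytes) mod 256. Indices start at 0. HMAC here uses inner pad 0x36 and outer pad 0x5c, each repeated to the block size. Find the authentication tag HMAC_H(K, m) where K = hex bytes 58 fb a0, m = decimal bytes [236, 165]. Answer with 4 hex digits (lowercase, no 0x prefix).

Key hex bytes 58 fb a0 is 3 bytes ≤ B = 4; zero-pad to 4 bytes: K' = 58 fb a0 00.
K' ⊕ ipad = 6e cd 96 36.  K' ⊕ opad = 04 a7 fc 5c.
Inner input = (K'⊕ipad) ∥ m = 6e cd 96 36 ∥ ec a5.
Inner hash: even-index sum = 496 mod 256 = 240; odd-index sum = 424 mod 256 = 168 → f0 a8.
Outer input = (K'⊕opad) ∥ inner = 04 a7 fc 5c ∥ f0 a8.
Outer hash (tag): even-index sum = 496 mod 256 = 240; odd-index sum = 427 mod 256 = 171 → f0 ab.

f0ab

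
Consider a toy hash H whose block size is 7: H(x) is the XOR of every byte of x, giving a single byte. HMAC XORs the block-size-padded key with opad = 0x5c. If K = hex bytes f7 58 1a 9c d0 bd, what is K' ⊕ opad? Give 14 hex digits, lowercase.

ab0446c08ce15c

Key hex bytes f7 58 1a 9c d0 bd is 6 bytes ≤ B = 7; zero-pad to 7 bytes: K' = f7 58 1a 9c d0 bd 00.
XOR each byte with 0x5c: f7⊕5c=ab, 58⊕5c=04, 1a⊕5c=46, 9c⊕5c=c0, d0⊕5c=8c, bd⊕5c=e1, 00⊕5c=5c.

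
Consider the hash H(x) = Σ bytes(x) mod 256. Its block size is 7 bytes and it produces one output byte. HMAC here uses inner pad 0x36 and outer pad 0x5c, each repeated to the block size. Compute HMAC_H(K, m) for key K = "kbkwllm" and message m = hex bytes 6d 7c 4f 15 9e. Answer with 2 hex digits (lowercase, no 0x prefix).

Key "kbkwllm" = 6b 62 6b 77 6c 6c 6d is exactly B = 7 bytes: K' = 6b 62 6b 77 6c 6c 6d.
K' ⊕ ipad = 5d 54 5d 41 5a 5a 5b.  K' ⊕ opad = 37 3e 37 2b 30 30 31.
Inner input = (K'⊕ipad) ∥ m = 5d 54 5d 41 5a 5a 5b ∥ 6d 7c 4f 15 9e.
Inner hash: sum = 93+84+93+65+90+90+91+109+124+79+21+158 = 1097; mod 256 = 73 → 49.
Outer input = (K'⊕opad) ∥ inner = 37 3e 37 2b 30 30 31 ∥ 49.
Outer hash (tag): sum = 55+62+55+43+48+48+49+73 = 433; mod 256 = 177 → b1.

b1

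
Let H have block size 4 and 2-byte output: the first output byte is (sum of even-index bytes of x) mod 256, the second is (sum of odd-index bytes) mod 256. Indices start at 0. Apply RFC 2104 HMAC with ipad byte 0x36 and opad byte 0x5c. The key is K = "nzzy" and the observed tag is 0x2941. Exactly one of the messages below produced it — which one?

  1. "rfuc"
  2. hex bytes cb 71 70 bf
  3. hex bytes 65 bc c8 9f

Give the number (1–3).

Key "nzzy" = 6e 7a 7a 79 is exactly B = 4 bytes: K' = 6e 7a 7a 79.
K' ⊕ ipad = 58 4c 4c 4f; K' ⊕ opad = 32 26 26 25.
m1: inner = H(58 4c 4c 4f 72 66 75 63) = 8b 64; tag = H(32 26 26 25 8b 64) = e3af
m2: inner = H(58 4c 4c 4f cb 71 70 bf) = df cb; tag = H(32 26 26 25 df cb) = 3716
m3: inner = H(58 4c 4c 4f 65 bc c8 9f) = d1 f6; tag = H(32 26 26 25 d1 f6) = 2941 ← matches

3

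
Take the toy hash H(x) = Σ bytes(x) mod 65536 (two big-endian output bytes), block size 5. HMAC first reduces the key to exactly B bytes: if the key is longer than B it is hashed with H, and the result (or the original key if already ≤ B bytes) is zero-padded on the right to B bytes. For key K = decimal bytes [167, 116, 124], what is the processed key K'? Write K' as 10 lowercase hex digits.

a7747c0000

Key decimal bytes [167, 116, 124] = a7 74 7c is 3 bytes ≤ B = 5; zero-pad to 5 bytes: K' = a7 74 7c 00 00.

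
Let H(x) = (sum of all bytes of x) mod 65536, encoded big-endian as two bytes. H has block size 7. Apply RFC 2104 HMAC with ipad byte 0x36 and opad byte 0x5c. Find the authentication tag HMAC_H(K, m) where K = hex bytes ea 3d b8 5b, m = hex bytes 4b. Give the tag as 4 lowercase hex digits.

03e7

Key hex bytes ea 3d b8 5b is 4 bytes ≤ B = 7; zero-pad to 7 bytes: K' = ea 3d b8 5b 00 00 00.
K' ⊕ ipad = dc 0b 8e 6d 36 36 36.  K' ⊕ opad = b6 61 e4 07 5c 5c 5c.
Inner input = (K'⊕ipad) ∥ m = dc 0b 8e 6d 36 36 36 ∥ 4b.
Inner hash: sum = 220+11+142+109+54+54+54+75 = 719 → 02 cf.
Outer input = (K'⊕opad) ∥ inner = b6 61 e4 07 5c 5c 5c ∥ 02 cf.
Outer hash (tag): sum = 182+97+228+7+92+92+92+2+207 = 999 → 03 e7.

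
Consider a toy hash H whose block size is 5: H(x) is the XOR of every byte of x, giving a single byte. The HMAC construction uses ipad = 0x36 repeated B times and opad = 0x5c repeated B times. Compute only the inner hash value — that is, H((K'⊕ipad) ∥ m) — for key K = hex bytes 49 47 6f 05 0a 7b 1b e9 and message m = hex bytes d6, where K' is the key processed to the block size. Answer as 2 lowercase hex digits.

Key hex bytes 49 47 6f 05 0a 7b 1b e9 is 8 bytes > B = 5, so hash it first: H(key) = e7, then zero-pad to 5 bytes: K' = e7 00 00 00 00.
K' ⊕ ipad = d1 36 36 36 36.
Inner input = d1 36 36 36 36 ∥ d6.
Inner hash: XOR d1⊕36⊕36⊕36⊕36⊕d6 = 07.

07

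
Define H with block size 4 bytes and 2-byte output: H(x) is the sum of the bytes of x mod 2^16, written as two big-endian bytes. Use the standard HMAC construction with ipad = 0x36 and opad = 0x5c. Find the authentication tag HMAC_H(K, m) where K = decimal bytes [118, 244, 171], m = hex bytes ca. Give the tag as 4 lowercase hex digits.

02c6

Key decimal bytes [118, 244, 171] = 76 f4 ab is 3 bytes ≤ B = 4; zero-pad to 4 bytes: K' = 76 f4 ab 00.
K' ⊕ ipad = 40 c2 9d 36.  K' ⊕ opad = 2a a8 f7 5c.
Inner input = (K'⊕ipad) ∥ m = 40 c2 9d 36 ∥ ca.
Inner hash: sum = 64+194+157+54+202 = 671 → 02 9f.
Outer input = (K'⊕opad) ∥ inner = 2a a8 f7 5c ∥ 02 9f.
Outer hash (tag): sum = 42+168+247+92+2+159 = 710 → 02 c6.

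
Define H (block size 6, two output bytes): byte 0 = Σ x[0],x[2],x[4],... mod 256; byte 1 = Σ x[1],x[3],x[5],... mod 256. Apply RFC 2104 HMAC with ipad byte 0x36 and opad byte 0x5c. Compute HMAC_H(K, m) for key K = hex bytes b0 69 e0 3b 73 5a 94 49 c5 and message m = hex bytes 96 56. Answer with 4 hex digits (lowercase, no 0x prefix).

Key hex bytes b0 69 e0 3b 73 5a 94 49 c5 is 9 bytes > B = 6, so hash it first: H(key) = 5c 47, then zero-pad to 6 bytes: K' = 5c 47 00 00 00 00.
K' ⊕ ipad = 6a 71 36 36 36 36.  K' ⊕ opad = 00 1b 5c 5c 5c 5c.
Inner input = (K'⊕ipad) ∥ m = 6a 71 36 36 36 36 ∥ 96 56.
Inner hash: even-index sum = 364 mod 256 = 108; odd-index sum = 307 mod 256 = 51 → 6c 33.
Outer input = (K'⊕opad) ∥ inner = 00 1b 5c 5c 5c 5c ∥ 6c 33.
Outer hash (tag): even-index sum = 292 mod 256 = 36; odd-index sum = 262 mod 256 = 6 → 24 06.

2406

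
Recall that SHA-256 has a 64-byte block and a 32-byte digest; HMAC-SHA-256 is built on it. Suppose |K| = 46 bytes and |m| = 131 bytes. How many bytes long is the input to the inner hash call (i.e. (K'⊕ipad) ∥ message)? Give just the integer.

Key is 46 ≤ 64 bytes, zero-padded: |K'| = 64.
Inner input = (K'⊕ipad) ∥ m → 64 + 131 = 195 bytes.

195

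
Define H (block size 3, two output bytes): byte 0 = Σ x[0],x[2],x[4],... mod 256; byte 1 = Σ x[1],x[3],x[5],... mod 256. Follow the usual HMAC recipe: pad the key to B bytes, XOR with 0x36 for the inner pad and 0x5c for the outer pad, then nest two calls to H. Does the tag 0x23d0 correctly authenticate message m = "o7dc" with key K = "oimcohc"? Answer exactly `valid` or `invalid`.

Key "oimcohc" = 6f 69 6d 63 6f 68 63 is 7 bytes > B = 3, so hash it first: H(key) = ae 34, then zero-pad to 3 bytes: K' = ae 34 00.
K' ⊕ ipad = 98 02 36; K' ⊕ opad = f2 68 5c.
Inner hash: even-index sum = 360 mod 256 = 104; odd-index sum = 213 mod 256 = 213 → 68 d5.
Outer hash (recomputed tag): even-index sum = 547 mod 256 = 35; odd-index sum = 208 mod 256 = 208 → 23 d0.
Recomputed tag = 23d0; claimed = 23d0 → match.

valid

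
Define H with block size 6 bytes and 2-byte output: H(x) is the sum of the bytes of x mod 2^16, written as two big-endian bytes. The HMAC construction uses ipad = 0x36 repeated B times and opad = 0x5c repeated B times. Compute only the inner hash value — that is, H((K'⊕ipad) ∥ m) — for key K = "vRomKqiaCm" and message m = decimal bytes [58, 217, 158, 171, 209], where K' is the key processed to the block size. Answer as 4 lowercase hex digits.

Key "vRomKqiaCm" = 76 52 6f 6d 4b 71 69 61 43 6d is 10 bytes > B = 6, so hash it first: H(key) = 03 da, then zero-pad to 6 bytes: K' = 03 da 00 00 00 00.
K' ⊕ ipad = 35 ec 36 36 36 36.
Inner input = 35 ec 36 36 36 36 ∥ 3a d9 9e ab d1.
Inner hash: sum = 53+236+54+54+54+54+58+217+158+171+209 = 1318 → 05 26.

0526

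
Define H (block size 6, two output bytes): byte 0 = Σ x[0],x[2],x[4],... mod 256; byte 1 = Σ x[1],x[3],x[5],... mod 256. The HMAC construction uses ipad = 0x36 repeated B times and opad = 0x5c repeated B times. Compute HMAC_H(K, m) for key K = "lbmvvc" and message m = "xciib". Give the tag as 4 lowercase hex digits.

Key "lbmvvc" = 6c 62 6d 76 76 63 is exactly B = 6 bytes: K' = 6c 62 6d 76 76 63.
K' ⊕ ipad = 5a 54 5b 40 40 55.  K' ⊕ opad = 30 3e 31 2a 2a 3f.
Inner input = (K'⊕ipad) ∥ m = 5a 54 5b 40 40 55 ∥ 78 63 69 69 62.
Inner hash: even-index sum = 568 mod 256 = 56; odd-index sum = 437 mod 256 = 181 → 38 b5.
Outer input = (K'⊕opad) ∥ inner = 30 3e 31 2a 2a 3f ∥ 38 b5.
Outer hash (tag): even-index sum = 195 mod 256 = 195; odd-index sum = 348 mod 256 = 92 → c3 5c.

c35c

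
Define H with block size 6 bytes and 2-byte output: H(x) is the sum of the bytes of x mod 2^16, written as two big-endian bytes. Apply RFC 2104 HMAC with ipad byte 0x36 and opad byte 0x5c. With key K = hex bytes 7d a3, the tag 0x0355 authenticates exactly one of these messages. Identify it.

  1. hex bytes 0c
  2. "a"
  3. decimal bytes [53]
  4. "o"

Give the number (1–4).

1

Key hex bytes 7d a3 is 2 bytes ≤ B = 6; zero-pad to 6 bytes: K' = 7d a3 00 00 00 00.
K' ⊕ ipad = 4b 95 36 36 36 36; K' ⊕ opad = 21 ff 5c 5c 5c 5c.
m1: inner = H(4b 95 36 36 36 36 0c) = 01 c4; tag = H(21 ff 5c 5c 5c 5c 01 c4) = 0355 ← matches
m2: inner = H(4b 95 36 36 36 36 61) = 02 19; tag = H(21 ff 5c 5c 5c 5c 02 19) = 02ab
m3: inner = H(4b 95 36 36 36 36 35) = 01 ed; tag = H(21 ff 5c 5c 5c 5c 01 ed) = 037e
m4: inner = H(4b 95 36 36 36 36 6f) = 02 27; tag = H(21 ff 5c 5c 5c 5c 02 27) = 02b9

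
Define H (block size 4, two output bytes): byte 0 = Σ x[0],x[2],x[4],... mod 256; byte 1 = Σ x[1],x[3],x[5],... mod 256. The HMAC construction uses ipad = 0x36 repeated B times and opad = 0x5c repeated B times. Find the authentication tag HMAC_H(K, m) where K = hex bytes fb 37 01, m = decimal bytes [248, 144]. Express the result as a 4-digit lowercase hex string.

008e

Key hex bytes fb 37 01 is 3 bytes ≤ B = 4; zero-pad to 4 bytes: K' = fb 37 01 00.
K' ⊕ ipad = cd 01 37 36.  K' ⊕ opad = a7 6b 5d 5c.
Inner input = (K'⊕ipad) ∥ m = cd 01 37 36 ∥ f8 90.
Inner hash: even-index sum = 508 mod 256 = 252; odd-index sum = 199 mod 256 = 199 → fc c7.
Outer input = (K'⊕opad) ∥ inner = a7 6b 5d 5c ∥ fc c7.
Outer hash (tag): even-index sum = 512 mod 256 = 0; odd-index sum = 398 mod 256 = 142 → 00 8e.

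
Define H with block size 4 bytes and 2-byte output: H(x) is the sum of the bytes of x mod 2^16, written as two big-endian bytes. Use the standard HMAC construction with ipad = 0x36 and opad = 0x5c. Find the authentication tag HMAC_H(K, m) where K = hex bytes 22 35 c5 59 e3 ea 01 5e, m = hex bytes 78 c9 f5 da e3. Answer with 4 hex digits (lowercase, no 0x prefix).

0244

Key hex bytes 22 35 c5 59 e3 ea 01 5e is 8 bytes > B = 4, so hash it first: H(key) = 03 a1, then zero-pad to 4 bytes: K' = 03 a1 00 00.
K' ⊕ ipad = 35 97 36 36.  K' ⊕ opad = 5f fd 5c 5c.
Inner input = (K'⊕ipad) ∥ m = 35 97 36 36 ∥ 78 c9 f5 da e3.
Inner hash: sum = 53+151+54+54+120+201+245+218+227 = 1323 → 05 2b.
Outer input = (K'⊕opad) ∥ inner = 5f fd 5c 5c ∥ 05 2b.
Outer hash (tag): sum = 95+253+92+92+5+43 = 580 → 02 44.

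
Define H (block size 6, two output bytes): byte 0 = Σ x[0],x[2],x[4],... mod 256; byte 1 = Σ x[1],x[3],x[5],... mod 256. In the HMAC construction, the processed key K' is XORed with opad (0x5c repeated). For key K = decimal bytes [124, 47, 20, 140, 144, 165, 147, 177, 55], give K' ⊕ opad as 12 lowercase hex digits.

Key decimal bytes [124, 47, 20, 140, 144, 165, 147, 177, 55] = 7c 2f 14 8c 90 a5 93 b1 37 is 9 bytes > B = 6, so hash it first: H(key) = ea 11, then zero-pad to 6 bytes: K' = ea 11 00 00 00 00.
XOR each byte with 0x5c: ea⊕5c=b6, 11⊕5c=4d, 00⊕5c=5c, 00⊕5c=5c, 00⊕5c=5c, 00⊕5c=5c.

b64d5c5c5c5c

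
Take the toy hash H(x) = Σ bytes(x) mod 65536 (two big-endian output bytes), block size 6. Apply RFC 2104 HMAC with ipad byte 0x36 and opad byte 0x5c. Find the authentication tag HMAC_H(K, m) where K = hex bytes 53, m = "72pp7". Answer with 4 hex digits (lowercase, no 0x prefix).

02d0

Key hex bytes 53 is 1 byte ≤ B = 6; zero-pad to 6 bytes: K' = 53 00 00 00 00 00.
K' ⊕ ipad = 65 36 36 36 36 36.  K' ⊕ opad = 0f 5c 5c 5c 5c 5c.
Inner input = (K'⊕ipad) ∥ m = 65 36 36 36 36 36 ∥ 37 32 70 70 37.
Inner hash: sum = 101+54+54+54+54+54+55+50+112+112+55 = 755 → 02 f3.
Outer input = (K'⊕opad) ∥ inner = 0f 5c 5c 5c 5c 5c ∥ 02 f3.
Outer hash (tag): sum = 15+92+92+92+92+92+2+243 = 720 → 02 d0.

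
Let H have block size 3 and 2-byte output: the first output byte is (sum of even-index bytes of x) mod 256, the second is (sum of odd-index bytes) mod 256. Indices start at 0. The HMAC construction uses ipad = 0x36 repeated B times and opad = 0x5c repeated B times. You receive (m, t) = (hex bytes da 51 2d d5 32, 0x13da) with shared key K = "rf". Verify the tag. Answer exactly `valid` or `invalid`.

valid

Key "rf" = 72 66 is 2 bytes ≤ B = 3; zero-pad to 3 bytes: K' = 72 66 00.
K' ⊕ ipad = 44 50 36; K' ⊕ opad = 2e 3a 5c.
Inner hash: even-index sum = 416 mod 256 = 160; odd-index sum = 393 mod 256 = 137 → a0 89.
Outer hash (recomputed tag): even-index sum = 275 mod 256 = 19; odd-index sum = 218 mod 256 = 218 → 13 da.
Recomputed tag = 13da; claimed = 13da → match.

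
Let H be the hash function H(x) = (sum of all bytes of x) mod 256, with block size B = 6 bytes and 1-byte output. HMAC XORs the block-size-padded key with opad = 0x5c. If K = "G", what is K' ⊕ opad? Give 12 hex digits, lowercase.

Key "G" = 47 is 1 byte ≤ B = 6; zero-pad to 6 bytes: K' = 47 00 00 00 00 00.
XOR each byte with 0x5c: 47⊕5c=1b, 00⊕5c=5c, 00⊕5c=5c, 00⊕5c=5c, 00⊕5c=5c, 00⊕5c=5c.

1b5c5c5c5c5c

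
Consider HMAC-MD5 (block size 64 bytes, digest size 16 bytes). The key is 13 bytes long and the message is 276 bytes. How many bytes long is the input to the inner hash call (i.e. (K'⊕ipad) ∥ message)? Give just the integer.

Key is 13 ≤ 64 bytes, zero-padded: |K'| = 64.
Inner input = (K'⊕ipad) ∥ m → 64 + 276 = 340 bytes.

340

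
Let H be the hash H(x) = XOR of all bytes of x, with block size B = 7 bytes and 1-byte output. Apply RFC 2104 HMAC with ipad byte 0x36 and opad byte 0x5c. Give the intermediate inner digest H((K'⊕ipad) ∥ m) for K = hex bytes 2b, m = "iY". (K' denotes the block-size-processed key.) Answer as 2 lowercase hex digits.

2d

Key hex bytes 2b is 1 byte ≤ B = 7; zero-pad to 7 bytes: K' = 2b 00 00 00 00 00 00.
K' ⊕ ipad = 1d 36 36 36 36 36 36.
Inner input = 1d 36 36 36 36 36 36 ∥ 69 59.
Inner hash: XOR 1d⊕36⊕36⊕36⊕36⊕36⊕36⊕69⊕59 = 2d.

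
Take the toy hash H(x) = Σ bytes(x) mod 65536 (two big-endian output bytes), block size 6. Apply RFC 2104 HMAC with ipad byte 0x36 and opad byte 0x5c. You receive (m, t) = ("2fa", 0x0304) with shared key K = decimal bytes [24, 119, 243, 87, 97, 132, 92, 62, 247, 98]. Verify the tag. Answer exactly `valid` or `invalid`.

Key decimal bytes [24, 119, 243, 87, 97, 132, 92, 62, 247, 98] = 18 77 f3 57 61 84 5c 3e f7 62 is 10 bytes > B = 6, so hash it first: H(key) = 04 b1, then zero-pad to 6 bytes: K' = 04 b1 00 00 00 00.
K' ⊕ ipad = 32 87 36 36 36 36; K' ⊕ opad = 58 ed 5c 5c 5c 5c.
Inner hash: sum = 50+135+54+54+54+54+50+102+97 = 650 → 02 8a.
Outer hash (recomputed tag): sum = 88+237+92+92+92+92+2+138 = 833 → 03 41.
Recomputed tag = 0341; claimed = 0304 → mismatch.

invalid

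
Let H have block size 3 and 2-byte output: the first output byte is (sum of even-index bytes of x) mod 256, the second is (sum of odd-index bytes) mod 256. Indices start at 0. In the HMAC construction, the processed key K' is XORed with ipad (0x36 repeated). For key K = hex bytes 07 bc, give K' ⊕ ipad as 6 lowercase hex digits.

318a36

Key hex bytes 07 bc is 2 bytes ≤ B = 3; zero-pad to 3 bytes: K' = 07 bc 00.
XOR each byte with 0x36: 07⊕36=31, bc⊕36=8a, 00⊕36=36.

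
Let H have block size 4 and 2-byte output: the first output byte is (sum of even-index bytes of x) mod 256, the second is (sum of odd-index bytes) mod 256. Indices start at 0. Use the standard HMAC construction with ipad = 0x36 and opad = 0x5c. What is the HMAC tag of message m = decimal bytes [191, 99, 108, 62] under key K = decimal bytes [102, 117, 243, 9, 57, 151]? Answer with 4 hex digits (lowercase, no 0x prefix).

Key decimal bytes [102, 117, 243, 9, 57, 151] = 66 75 f3 09 39 97 is 6 bytes > B = 4, so hash it first: H(key) = 92 15, then zero-pad to 4 bytes: K' = 92 15 00 00.
K' ⊕ ipad = a4 23 36 36.  K' ⊕ opad = ce 49 5c 5c.
Inner input = (K'⊕ipad) ∥ m = a4 23 36 36 ∥ bf 63 6c 3e.
Inner hash: even-index sum = 517 mod 256 = 5; odd-index sum = 250 mod 256 = 250 → 05 fa.
Outer input = (K'⊕opad) ∥ inner = ce 49 5c 5c ∥ 05 fa.
Outer hash (tag): even-index sum = 303 mod 256 = 47; odd-index sum = 415 mod 256 = 159 → 2f 9f.

2f9f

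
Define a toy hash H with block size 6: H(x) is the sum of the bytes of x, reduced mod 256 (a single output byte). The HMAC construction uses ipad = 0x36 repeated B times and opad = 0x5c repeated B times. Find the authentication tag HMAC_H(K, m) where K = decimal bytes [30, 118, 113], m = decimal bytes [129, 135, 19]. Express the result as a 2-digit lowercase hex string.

Key decimal bytes [30, 118, 113] = 1e 76 71 is 3 bytes ≤ B = 6; zero-pad to 6 bytes: K' = 1e 76 71 00 00 00.
K' ⊕ ipad = 28 40 47 36 36 36.  K' ⊕ opad = 42 2a 2d 5c 5c 5c.
Inner input = (K'⊕ipad) ∥ m = 28 40 47 36 36 36 ∥ 81 87 13.
Inner hash: sum = 40+64+71+54+54+54+129+135+19 = 620; mod 256 = 108 → 6c.
Outer input = (K'⊕opad) ∥ inner = 42 2a 2d 5c 5c 5c ∥ 6c.
Outer hash (tag): sum = 66+42+45+92+92+92+108 = 537; mod 256 = 25 → 19.

19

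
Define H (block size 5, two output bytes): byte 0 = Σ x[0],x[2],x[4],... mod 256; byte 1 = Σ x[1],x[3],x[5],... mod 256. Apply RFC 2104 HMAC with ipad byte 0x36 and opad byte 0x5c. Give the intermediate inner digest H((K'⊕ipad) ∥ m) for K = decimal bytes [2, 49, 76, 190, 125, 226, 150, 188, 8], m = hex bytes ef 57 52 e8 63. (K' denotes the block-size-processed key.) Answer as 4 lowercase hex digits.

0a95

Key decimal bytes [2, 49, 76, 190, 125, 226, 150, 188, 8] = 02 31 4c be 7d e2 96 bc 08 is 9 bytes > B = 5, so hash it first: H(key) = 69 8d, then zero-pad to 5 bytes: K' = 69 8d 00 00 00.
K' ⊕ ipad = 5f bb 36 36 36.
Inner input = 5f bb 36 36 36 ∥ ef 57 52 e8 63.
Inner hash: even-index sum = 522 mod 256 = 10; odd-index sum = 661 mod 256 = 149 → 0a 95.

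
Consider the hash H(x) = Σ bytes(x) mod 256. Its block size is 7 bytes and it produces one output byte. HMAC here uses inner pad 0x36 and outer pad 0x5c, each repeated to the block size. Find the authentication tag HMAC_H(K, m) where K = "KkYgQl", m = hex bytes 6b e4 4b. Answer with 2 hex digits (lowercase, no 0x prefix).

Key "KkYgQl" = 4b 6b 59 67 51 6c is 6 bytes ≤ B = 7; zero-pad to 7 bytes: K' = 4b 6b 59 67 51 6c 00.
K' ⊕ ipad = 7d 5d 6f 51 67 5a 36.  K' ⊕ opad = 17 37 05 3b 0d 30 5c.
Inner input = (K'⊕ipad) ∥ m = 7d 5d 6f 51 67 5a 36 ∥ 6b e4 4b.
Inner hash: sum = 125+93+111+81+103+90+54+107+228+75 = 1067; mod 256 = 43 → 2b.
Outer input = (K'⊕opad) ∥ inner = 17 37 05 3b 0d 30 5c ∥ 2b.
Outer hash (tag): sum = 23+55+5+59+13+48+92+43 = 338; mod 256 = 82 → 52.

52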